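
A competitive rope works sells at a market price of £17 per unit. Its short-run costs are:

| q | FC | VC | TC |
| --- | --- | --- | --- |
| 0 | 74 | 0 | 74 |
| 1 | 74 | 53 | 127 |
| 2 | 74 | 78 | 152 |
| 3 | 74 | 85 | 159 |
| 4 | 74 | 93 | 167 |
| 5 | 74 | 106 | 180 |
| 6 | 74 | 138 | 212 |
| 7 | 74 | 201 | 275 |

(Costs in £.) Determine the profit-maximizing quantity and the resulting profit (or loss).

Compute π = P·q − TC at each output: q=0: -74; q=1: -110; q=2: -118; q=3: -108; q=4: -99; q=5: -95; q=6: -110; q=7: -156.
Profit is highest at q = 0. Equivalently, the lowest AVC in the table is 106/5 ≈ £21.20 at q = 5, and P = £17 falls below it — price never covers variable cost, so the firm shuts down and loses only its fixed cost.

q = 0 (shut down); profit = -£74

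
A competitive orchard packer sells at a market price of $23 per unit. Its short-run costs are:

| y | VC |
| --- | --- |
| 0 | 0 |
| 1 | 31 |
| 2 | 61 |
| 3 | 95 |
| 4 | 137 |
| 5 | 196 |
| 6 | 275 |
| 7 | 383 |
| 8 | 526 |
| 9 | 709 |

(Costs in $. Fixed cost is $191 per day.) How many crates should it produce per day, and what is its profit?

Profit at each row (π = 23y − TC): y=0: -191; y=1: -199; y=2: -206; y=3: -217; y=4: -236; y=5: -272; y=6: -328; y=7: -413; y=8: -533; y=9: -693.
Profit is highest at y = 0. Equivalently, the lowest AVC in the table is 61/2 ≈ $30.50 at y = 2, and P = $23 falls below it — price never covers variable cost, so the firm shuts down and loses only its fixed cost.

y = 0 (shut down); profit = -$191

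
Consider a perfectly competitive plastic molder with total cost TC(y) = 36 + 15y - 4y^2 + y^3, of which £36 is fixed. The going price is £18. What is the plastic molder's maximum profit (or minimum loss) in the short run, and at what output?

AVC = 15 - 4y + y^2 has its minimum £11 at y = 2; price £18 clears that bar, so the firm operates.
MC = 15 - 8y + 3y^2. Setting P = MC and taking the root on the rising branch gives y* = 3.
TR = 18·3 = 54. TC = 36 + 36 = 72. Profit = 54 − 72 = -£18.
Shutting down would mean losing the fixed cost of £36, so operating at a loss of £18 is better by £18.

Profit = -£18 at y = 3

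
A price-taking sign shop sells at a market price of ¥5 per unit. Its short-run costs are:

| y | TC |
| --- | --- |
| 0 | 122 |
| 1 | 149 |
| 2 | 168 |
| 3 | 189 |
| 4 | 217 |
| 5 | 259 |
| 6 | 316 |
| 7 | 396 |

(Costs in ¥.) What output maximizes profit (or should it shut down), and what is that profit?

Tabulate TR − TC: y=0: -122; y=1: -144; y=2: -158; y=3: -174; y=4: -197; y=5: -234; y=6: -286; y=7: -361.
Profit is highest at y = 0. Equivalently, the lowest AVC in the table is 67/3 ≈ ¥22.33 at y = 3, and P = ¥5 falls below it — price never covers variable cost, so the firm shuts down and loses only its fixed cost.

y = 0 (shut down); profit = -¥122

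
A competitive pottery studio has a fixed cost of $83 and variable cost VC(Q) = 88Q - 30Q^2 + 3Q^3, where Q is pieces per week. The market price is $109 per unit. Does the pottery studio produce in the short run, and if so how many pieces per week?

Variable cost is VC = 88Q - 30Q^2 + 3Q^3, so AVC = VC/Q = 88 - 30Q + 3Q^2 and MC = dTC/dQ = 88 - 60Q + 9Q^2.
AVC is minimized where dAVC/dQ = -30 + 6Q = 0, at Q = 5; min AVC = 88 - 30·5 + 3·5^2 = $13.
P = $109 exceeds min AVC = $13, so the firm stays open.
P = MC gives -21 - 60Q + 9Q^2 = 0, with roots -1/3 and 7. Take the larger (rising MC): Q* = 7.
Check: AVC at Q = 7 is $25 ≤ P, so revenue covers variable cost.
Profit = P·Q − TC = 109·7 − 258 = $505.

Produce at Q = 7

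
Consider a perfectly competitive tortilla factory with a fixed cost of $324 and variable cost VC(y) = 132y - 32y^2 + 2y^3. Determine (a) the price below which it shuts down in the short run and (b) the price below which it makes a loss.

Shutdown price = min AVC. AVC = 132 - 32y + 2y^2, with vertex at y = 8 and minimum $4.
ATC = 324/y + 132 - 32y + 2y^2. Setting dATC/dy = −324/y^2 − 32 + 4y = 0 gives y = 9 (since 4·9^3 − 32·9^2 = 324).
min ATC = 324/9 + 132 − 32·9 + 2·9^2 = $42. That is the break-even price.
For $4 ≤ P < $42 the firm produces at a loss; below $4 it shuts down.

Shutdown price = $4; break-even price = $42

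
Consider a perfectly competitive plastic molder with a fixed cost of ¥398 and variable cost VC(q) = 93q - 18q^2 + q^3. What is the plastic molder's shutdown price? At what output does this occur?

Short-run supply begins at min AVC. From VC = 93q - 18q^2 + q^3, AVC = 93 - 18q + q^2.
At the minimum of AVC, MC = AVC. MC = 93 - 36q + 3q^2; setting MC = AVC gives 2q^2 - 18q = 0, so q = 9. min AVC = 12.
For P < ¥12 the firm produces nothing.

¥12 per unit, at q = 9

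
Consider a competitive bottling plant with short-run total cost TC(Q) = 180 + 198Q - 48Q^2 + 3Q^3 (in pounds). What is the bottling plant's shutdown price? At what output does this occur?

The shutdown price is the minimum of AVC. VC = 198Q - 48Q^2 + 3Q^3, so AVC = 198 - 48Q + 3Q^2.
At the minimum of AVC, MC = AVC. MC = 198 - 96Q + 9Q^2; setting MC = AVC gives 6Q^2 - 48Q = 0, so Q = 8. min AVC = 6.
For P < £6 the firm produces nothing.

£6 per unit, at Q = 8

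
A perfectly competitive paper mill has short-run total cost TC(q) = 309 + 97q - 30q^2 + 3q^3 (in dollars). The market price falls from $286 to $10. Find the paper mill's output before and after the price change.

AVC = 97 - 30q + 3q^2, minimized at q = 5 where min AVC = $22. MC = 97 - 60q + 9q^2.
With P = $286 above the shutdown price, P = MC gives q = 9.
At P = $10 < min AVC = $22, price no longer covers variable cost at any output, so the firm shuts down: q = 0.

Output falls from 9 to 0 (the firm shuts down)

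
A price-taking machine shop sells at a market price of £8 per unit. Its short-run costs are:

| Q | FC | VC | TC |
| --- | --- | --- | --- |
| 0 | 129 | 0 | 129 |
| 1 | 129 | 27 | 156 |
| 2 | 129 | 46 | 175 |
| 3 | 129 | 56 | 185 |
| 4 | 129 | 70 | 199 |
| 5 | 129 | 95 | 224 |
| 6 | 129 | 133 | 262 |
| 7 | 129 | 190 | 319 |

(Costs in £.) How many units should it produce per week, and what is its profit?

Compute π = P·Q − TC at each output: Q=0: -129; Q=1: -148; Q=2: -159; Q=3: -161; Q=4: -167; Q=5: -184; Q=6: -214; Q=7: -263.
Profit is highest at Q = 0. Equivalently, the lowest AVC in the table is 70/4 ≈ £17.50 at Q = 4, and P = £8 falls below it — price never covers variable cost, so the firm shuts down and loses only its fixed cost.

Q = 0 (shut down); profit = -£129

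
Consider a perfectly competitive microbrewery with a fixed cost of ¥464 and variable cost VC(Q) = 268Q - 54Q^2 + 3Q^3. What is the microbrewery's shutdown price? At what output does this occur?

Short-run supply begins at min AVC. From VC = 268Q - 54Q^2 + 3Q^3, AVC = 268 - 54Q + 3Q^2.
dAVC/dQ = -54 + 6Q = 0 gives Q = 9. min AVC = 268 - 54·9 + 3·9^2 = 25.
So the shutdown price is ¥25.

¥25 per unit, at Q = 9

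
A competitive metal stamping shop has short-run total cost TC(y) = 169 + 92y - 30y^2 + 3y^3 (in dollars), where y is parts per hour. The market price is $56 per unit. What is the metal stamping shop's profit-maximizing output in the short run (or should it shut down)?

Produce at y = 6

From TC, MC = TC'(y) = 92 - 60y + 9y^2 and AVC = VC/y = 92 - 30y + 3y^2.
The AVC parabola has its vertex at y = 30/6 = 5, where AVC = 92 - 30·5 + 3·5^2 = $17.
Because $56 ≥ $17, revenue can cover variable cost; the firm operates.
P = MC gives 36 - 60y + 9y^2 = 0, with roots 2/3 and 6. Take the larger (rising MC): y* = 6.
Check: AVC at y = 6 is $20 ≤ P, so revenue covers variable cost.
Profit = P·y − TC = 56·6 − 289 = $47.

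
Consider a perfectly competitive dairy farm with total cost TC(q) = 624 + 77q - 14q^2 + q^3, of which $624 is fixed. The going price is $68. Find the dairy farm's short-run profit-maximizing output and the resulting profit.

Profit = -$300 at q = 9

AVC = 77 - 14q + q^2 has its minimum $28 at q = 7; price $68 clears that bar, so the firm operates.
With MC = 77 - 28q + 3q^2, P = MC on the upward-sloping part at q* = 9.
TR = 68·9 = 612. TC = 624 + 288 = 912. Profit = 612 − 912 = -$300.
That loss of $300 beats the $624 the firm would lose by shutting down; producing recovers $324 of fixed cost.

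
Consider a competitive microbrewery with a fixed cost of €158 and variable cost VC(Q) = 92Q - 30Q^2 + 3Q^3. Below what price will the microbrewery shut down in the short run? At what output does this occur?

The firm shuts down when price falls below the minimum of average variable cost. AVC = VC/Q = 92 - 30Q + 3Q^2.
At the minimum of AVC, MC = AVC. MC = 92 - 60Q + 9Q^2; setting MC = AVC gives 6Q^2 - 30Q = 0, so Q = 5. min AVC = 17.
For P < €17 the firm produces nothing.

€17 per unit, at Q = 5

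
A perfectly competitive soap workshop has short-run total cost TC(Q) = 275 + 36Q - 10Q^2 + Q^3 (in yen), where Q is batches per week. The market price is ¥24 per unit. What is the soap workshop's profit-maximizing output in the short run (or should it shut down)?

From TC, MC = TC'(Q) = 36 - 20Q + 3Q^2 and AVC = VC/Q = 36 - 10Q + Q^2.
AVC hits its minimum where MC = AVC, at Q = 5, giving min AVC = 36 - 10·5 + 5^2 = ¥11.
Since P = ¥24 ≥ min AVC = ¥11, price covers variable cost and the firm should produce.
P = MC gives 12 - 20Q + 3Q^2 = 0, with roots 2/3 and 6. Take the larger (rising MC): Q* = 6.
Check: AVC at Q = 6 is ¥12 ≤ P, so revenue covers variable cost.
Profit = P·Q − TC = 24·6 − 347 = -¥203, a loss, but smaller than the ¥275 fixed cost the firm would lose by shutting down.

Produce at Q = 6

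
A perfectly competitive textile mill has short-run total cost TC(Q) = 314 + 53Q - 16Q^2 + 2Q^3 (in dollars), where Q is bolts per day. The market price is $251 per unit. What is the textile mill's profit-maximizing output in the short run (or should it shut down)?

Strip out fixed cost: VC = 53Q - 16Q^2 + 2Q^3. Then AVC = 53 - 16Q + 2Q^2 and MC = 53 - 32Q + 6Q^2.
AVC is minimized where dAVC/dQ = -16 + 4Q = 0, at Q = 4; min AVC = 53 - 16·4 + 2·4^2 = $21.
Because $251 ≥ $21, revenue can cover variable cost; the firm operates.
Set P = MC: 251 = 53 - 32Q + 6Q^2 → -198 - 32Q + 6Q^2 = 0. The roots are Q = -11/3 and Q = 9; the profit-maximizing output is on the rising part of MC, so Q* = 9.
Check: AVC at Q = 9 is $71 ≤ P, so revenue covers variable cost.
Profit = P·Q − TC = 251·9 − 953 = $1306.

Produce at Q = 9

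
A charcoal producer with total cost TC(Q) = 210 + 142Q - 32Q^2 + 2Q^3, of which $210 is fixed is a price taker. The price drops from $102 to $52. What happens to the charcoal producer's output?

AVC = 142 - 32Q + 2Q^2, minimized at Q = 8 where min AVC = $14. MC = 142 - 64Q + 6Q^2.
At P = $102 ≥ min AVC, set P = MC on the rising branch: Q = 10.
At P = $52 ≥ min AVC, set P = MC: Q = 9. The firm stays open but cuts output.

Output falls from 10 to 9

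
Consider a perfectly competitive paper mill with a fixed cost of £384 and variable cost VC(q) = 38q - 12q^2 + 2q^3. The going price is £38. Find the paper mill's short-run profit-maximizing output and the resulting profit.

Profit = -£320 at q = 4

AVC = 38 - 12q + 2q^2 has its minimum £20 at q = 3; price £38 clears that bar, so the firm operates.
MC = 38 - 24q + 6q^2. Setting P = MC and taking the root on the rising branch gives q* = 4.
TR = 38·4 = 152. TC = 384 + 88 = 472. Profit = 152 − 472 = -£320.
Shutting down would mean losing the fixed cost of £384, so operating at a loss of £320 is better by £64.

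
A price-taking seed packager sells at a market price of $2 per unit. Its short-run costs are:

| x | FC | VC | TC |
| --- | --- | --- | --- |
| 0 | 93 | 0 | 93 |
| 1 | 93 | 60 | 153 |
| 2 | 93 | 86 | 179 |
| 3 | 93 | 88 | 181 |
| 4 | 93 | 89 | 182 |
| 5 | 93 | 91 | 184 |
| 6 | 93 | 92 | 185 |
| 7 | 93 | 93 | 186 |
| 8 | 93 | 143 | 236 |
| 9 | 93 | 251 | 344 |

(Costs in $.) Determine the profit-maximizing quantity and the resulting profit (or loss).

Profit at each row (π = 2x − TC): x=0: -93; x=1: -151; x=2: -175; x=3: -175; x=4: -174; x=5: -174; x=6: -173; x=7: -172; x=8: -220; x=9: -326.
Profit is highest at x = 0. Equivalently, the lowest AVC in the table is 93/7 ≈ $13.29 at x = 7, and P = $2 falls below it — price never covers variable cost, so the firm shuts down and loses only its fixed cost.

x = 0 (shut down); profit = -$93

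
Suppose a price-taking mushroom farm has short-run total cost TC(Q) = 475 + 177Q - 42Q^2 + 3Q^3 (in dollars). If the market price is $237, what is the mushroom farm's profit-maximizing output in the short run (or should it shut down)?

From TC, MC = TC'(Q) = 177 - 84Q + 9Q^2 and AVC = VC/Q = 177 - 42Q + 3Q^2.
AVC is minimized where dAVC/dQ = -42 + 6Q = 0, at Q = 7; min AVC = 177 - 42·7 + 3·7^2 = $30.
Since P = $237 ≥ min AVC = $30, price covers variable cost and the firm should produce.
Solving P = MC: -60 - 84Q + 9Q^2 = 0 ⇒ Q = -2/3 or 10. On the upward-sloping branch, Q* = 10.
Check: AVC at Q = 10 is $57 ≤ P, so revenue covers variable cost.
Profit = P·Q − TC = 237·10 − 1045 = $1325.

Produce at Q = 10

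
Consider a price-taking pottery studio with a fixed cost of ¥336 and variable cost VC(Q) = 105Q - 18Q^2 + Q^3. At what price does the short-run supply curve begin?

¥24 per unit

The firm shuts down when price falls below the minimum of average variable cost. AVC = VC/Q = 105 - 18Q + Q^2.
dAVC/dQ = -18 + 2Q = 0 gives Q = 9. min AVC = 105 - 18·9 + 9^2 = 24.
For P < ¥24 the firm produces nothing.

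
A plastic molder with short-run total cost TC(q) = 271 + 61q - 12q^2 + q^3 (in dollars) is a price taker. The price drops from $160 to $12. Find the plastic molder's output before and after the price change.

Output falls from 11 to 0 (the firm shuts down)

MC = 61 - 24q + 3q^2; the shutdown threshold is min AVC = $25 (at q = 6).
With P = $160 above the shutdown price, P = MC gives q = 11.
At P = $12 < min AVC = $25, price no longer covers variable cost at any output, so the firm shuts down: q = 0.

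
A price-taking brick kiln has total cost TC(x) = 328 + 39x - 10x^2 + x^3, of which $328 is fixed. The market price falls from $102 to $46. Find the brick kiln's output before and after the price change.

AVC = 39 - 10x + x^2, minimized at x = 5 where min AVC = $14. MC = 39 - 20x + 3x^2.
With P = $102 above the shutdown price, P = MC gives x = 9.
At P = $46 ≥ min AVC, set P = MC: x = 7. The firm stays open but cuts output.

Output falls from 9 to 7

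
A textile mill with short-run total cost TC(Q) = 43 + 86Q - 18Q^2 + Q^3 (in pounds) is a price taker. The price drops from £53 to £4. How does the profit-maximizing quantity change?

Output falls from 11 to 0 (the firm shuts down)

MC = 86 - 36Q + 3Q^2; the shutdown threshold is min AVC = £5 (at Q = 9).
With P = £53 above the shutdown price, P = MC gives Q = 11.
At P = £4 < min AVC = £5, price no longer covers variable cost at any output, so the firm shuts down: Q = 0.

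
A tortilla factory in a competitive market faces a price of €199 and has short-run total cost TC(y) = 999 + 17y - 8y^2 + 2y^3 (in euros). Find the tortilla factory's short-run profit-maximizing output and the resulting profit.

Profit = -€19 at y = 7

AVC = 17 - 8y + 2y^2; min AVC = €9 at y = 2. Since P = €199 ≥ min AVC, the firm produces.
With MC = 17 - 16y + 6y^2, P = MC on the upward-sloping part at y* = 7.
TR = 199·7 = 1393. TC = 999 + 413 = 1412. Profit = 1393 − 1412 = -€19.
By producing, the firm covers all variable cost plus €980 of fixed cost; shutting down would lose the full €999.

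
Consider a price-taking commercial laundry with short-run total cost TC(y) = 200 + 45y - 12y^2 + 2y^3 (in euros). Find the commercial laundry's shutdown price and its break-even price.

Shutdown price = min AVC. AVC = 45 - 12y + 2y^2, with vertex at y = 3 and minimum €27.
ATC = 200/y + 45 - 12y + 2y^2. Setting dATC/dy = −200/y^2 − 12 + 4y = 0 gives y = 5 (since 4·5^3 − 12·5^2 = 200).
min ATC = 200/5 + 45 − 12·5 + 2·5^2 = €75. That is the break-even price.
Between these two prices the firm operates at a loss; above €75 it earns a profit.

Shutdown price = €27; break-even price = €75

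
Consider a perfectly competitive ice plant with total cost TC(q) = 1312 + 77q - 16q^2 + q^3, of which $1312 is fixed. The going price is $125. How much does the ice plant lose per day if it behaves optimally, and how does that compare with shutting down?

Profit = -$160 at q = 12

AVC = 77 - 16q + q^2 has its minimum $13 at q = 8; price $125 clears that bar, so the firm operates.
With MC = 77 - 32q + 3q^2, P = MC on the upward-sloping part at q* = 12.
TR = 125·12 = 1500. TC = 1312 + 348 = 1660. Profit = 1500 − 1660 = -$160.
That loss of $160 beats the $1312 the firm would lose by shutting down; producing recovers $1152 of fixed cost.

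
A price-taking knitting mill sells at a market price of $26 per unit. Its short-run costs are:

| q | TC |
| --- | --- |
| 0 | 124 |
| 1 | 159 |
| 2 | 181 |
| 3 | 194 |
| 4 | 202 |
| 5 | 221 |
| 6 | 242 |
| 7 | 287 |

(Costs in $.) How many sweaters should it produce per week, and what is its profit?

q = 6; profit = -$86

Compute π = P·q − TC at each output: q=0: -124; q=1: -133; q=2: -129; q=3: -116; q=4: -98; q=5: -91; q=6: -86; q=7: -105.
Profit is maximized at q = 6. AVC there is 118/6 = $19.67 ≤ P, so producing beats shutting down (which would give -$124).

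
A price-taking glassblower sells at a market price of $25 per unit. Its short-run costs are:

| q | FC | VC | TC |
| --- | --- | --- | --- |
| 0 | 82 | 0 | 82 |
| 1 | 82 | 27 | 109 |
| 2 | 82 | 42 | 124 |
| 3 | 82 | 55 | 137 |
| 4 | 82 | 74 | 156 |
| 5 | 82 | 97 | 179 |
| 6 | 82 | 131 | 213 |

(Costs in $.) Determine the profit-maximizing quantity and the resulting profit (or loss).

Profit at each row (π = 25q − TC): q=0: -82; q=1: -84; q=2: -74; q=3: -62; q=4: -56; q=5: -54; q=6: -63.
Profit is maximized at q = 5. AVC there is 97/5 = $19.40 ≤ P, so producing beats shutting down (which would give -$82).

q = 5; profit = -$54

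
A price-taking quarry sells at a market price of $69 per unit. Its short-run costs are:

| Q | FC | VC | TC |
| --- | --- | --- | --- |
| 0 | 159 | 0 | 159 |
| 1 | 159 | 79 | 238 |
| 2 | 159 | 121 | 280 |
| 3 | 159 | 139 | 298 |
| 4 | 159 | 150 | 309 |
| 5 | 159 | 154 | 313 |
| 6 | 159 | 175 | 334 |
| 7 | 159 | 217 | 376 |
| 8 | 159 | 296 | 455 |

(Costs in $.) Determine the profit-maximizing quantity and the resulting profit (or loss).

Q = 7; profit = $107

Compute π = P·Q − TC at each output: Q=0: -159; Q=1: -169; Q=2: -142; Q=3: -91; Q=4: -33; Q=5: 32; Q=6: 80; Q=7: 107; Q=8: 97.
Profit is maximized at Q = 7. AVC there is 217/7 = $31 ≤ P, so producing beats shutting down (which would give -$159).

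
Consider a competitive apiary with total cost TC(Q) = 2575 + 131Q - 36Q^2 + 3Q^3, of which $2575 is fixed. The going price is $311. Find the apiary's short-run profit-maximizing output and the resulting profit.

AVC = 131 - 36Q + 3Q^2; min AVC = $23 at Q = 6. Since P = $311 ≥ min AVC, the firm produces.
MC = 131 - 72Q + 9Q^2. Setting P = MC and taking the root on the rising branch gives Q* = 10.
TR = 311·10 = 3110. TC = 2575 + 710 = 3285. Profit = 3110 − 3285 = -$175.
That loss of $175 beats the $2575 the firm would lose by shutting down; producing recovers $2400 of fixed cost.

Profit = -$175 at Q = 10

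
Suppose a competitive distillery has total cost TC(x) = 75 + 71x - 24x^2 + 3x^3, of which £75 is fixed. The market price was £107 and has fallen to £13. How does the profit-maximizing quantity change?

AVC = 71 - 24x + 3x^2, minimized at x = 4 where min AVC = £23. MC = 71 - 48x + 9x^2.
At P = £107 ≥ min AVC, set P = MC on the rising branch: x = 6.
At P = £13 < min AVC = £23, price no longer covers variable cost at any output, so the firm shuts down: x = 0.

Output falls from 6 to 0 (the firm shuts down)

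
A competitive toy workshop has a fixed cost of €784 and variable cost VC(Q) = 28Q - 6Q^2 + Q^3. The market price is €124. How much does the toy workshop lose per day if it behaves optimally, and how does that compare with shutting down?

Profit = -€144 at Q = 8

AVC = 28 - 6Q + Q^2; min AVC = €19 at Q = 3. Since P = €124 ≥ min AVC, the firm produces.
With MC = 28 - 12Q + 3Q^2, P = MC on the upward-sloping part at Q* = 8.
TR = 124·8 = 992. TC = 784 + 352 = 1136. Profit = 992 − 1136 = -€144.
That loss of €144 beats the €784 the firm would lose by shutting down; producing recovers €640 of fixed cost.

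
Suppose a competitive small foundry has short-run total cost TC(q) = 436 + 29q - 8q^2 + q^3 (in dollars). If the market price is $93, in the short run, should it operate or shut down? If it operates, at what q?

Produce at q = 8

Variable cost is VC = 29q - 8q^2 + q^3, so AVC = VC/q = 29 - 8q + q^2 and MC = dTC/dq = 29 - 16q + 3q^2.
AVC is minimized where dAVC/dq = -8 + 2q = 0, at q = 4; min AVC = 29 - 8·4 + 4^2 = $13.
Since P = $93 ≥ min AVC = $13, price covers variable cost and the firm should produce.
Solving P = MC: -64 - 16q + 3q^2 = 0 ⇒ q = -8/3 or 8. On the upward-sloping branch, q* = 8.
Check: AVC at q = 8 is $29 ≤ P, so revenue covers variable cost.
Profit = P·q − TC = 93·8 − 668 = $76.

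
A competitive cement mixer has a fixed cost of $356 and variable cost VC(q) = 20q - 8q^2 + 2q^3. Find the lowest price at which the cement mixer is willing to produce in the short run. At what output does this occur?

The shutdown price is the minimum of AVC. VC = 20q - 8q^2 + 2q^3, so AVC = 20 - 8q + 2q^2.
At the minimum of AVC, MC = AVC. MC = 20 - 16q + 6q^2; setting MC = AVC gives 4q^2 - 8q = 0, so q = 2. min AVC = 12.
So the shutdown price is $12.

$12 per unit, at q = 2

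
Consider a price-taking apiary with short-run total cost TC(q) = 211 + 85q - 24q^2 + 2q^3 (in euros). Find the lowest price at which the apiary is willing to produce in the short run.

€13 per unit

The shutdown price is the minimum of AVC. VC = 85q - 24q^2 + 2q^3, so AVC = 85 - 24q + 2q^2.
dAVC/dq = -24 + 4q = 0 gives q = 6. min AVC = 85 - 24·6 + 2·6^2 = 13.
The firm shuts down for any P below €13.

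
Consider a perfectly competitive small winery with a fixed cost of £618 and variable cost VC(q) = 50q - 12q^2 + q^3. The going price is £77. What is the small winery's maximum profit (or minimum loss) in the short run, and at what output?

Profit = -£132 at q = 9

AVC = 50 - 12q + q^2 has its minimum £14 at q = 6; price £77 clears that bar, so the firm operates.
With MC = 50 - 24q + 3q^2, P = MC on the upward-sloping part at q* = 9.
TR = 77·9 = 693. TC = 618 + 207 = 825. Profit = 693 − 825 = -£132.
That loss of £132 beats the £618 the firm would lose by shutting down; producing recovers £486 of fixed cost.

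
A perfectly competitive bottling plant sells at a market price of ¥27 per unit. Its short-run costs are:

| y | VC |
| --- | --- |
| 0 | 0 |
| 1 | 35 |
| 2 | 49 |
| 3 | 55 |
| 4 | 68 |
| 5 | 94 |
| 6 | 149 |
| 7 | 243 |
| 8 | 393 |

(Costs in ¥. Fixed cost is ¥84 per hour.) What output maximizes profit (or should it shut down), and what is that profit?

Tabulate TR − TC: y=0: -84; y=1: -92; y=2: -79; y=3: -58; y=4: -44; y=5: -43; y=6: -71; y=7: -138; y=8: -261.
Profit is maximized at y = 5. AVC there is 94/5 = ¥18.80 ≤ P, so producing beats shutting down (which would give -¥84).

y = 5; profit = -¥43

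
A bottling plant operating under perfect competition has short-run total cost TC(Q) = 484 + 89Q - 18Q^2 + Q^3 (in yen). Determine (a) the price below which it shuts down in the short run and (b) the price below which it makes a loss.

Shutdown price = ¥8; break-even price = ¥56

AVC = 89 - 18Q + Q^2; minimized at Q = 9, giving min AVC = ¥8. That is the shutdown price.
ATC = 484/Q + 89 - 18Q + Q^2. Setting dATC/dQ = −484/Q^2 − 18 + 2Q = 0 gives Q = 11 (since 2·11^3 − 18·11^2 = 484).
min ATC = 484/11 + 89 − 18·11 + 11^2 = ¥56. That is the break-even price.
Between these two prices the firm operates at a loss; above ¥56 it earns a profit.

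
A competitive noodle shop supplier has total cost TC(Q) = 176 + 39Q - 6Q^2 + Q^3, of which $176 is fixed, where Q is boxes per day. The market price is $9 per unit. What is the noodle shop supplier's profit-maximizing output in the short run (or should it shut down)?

Shut down

Variable cost is VC = 39Q - 6Q^2 + Q^3, so AVC = VC/Q = 39 - 6Q + Q^2 and MC = dTC/dQ = 39 - 12Q + 3Q^2.
AVC is minimized where dAVC/dQ = -6 + 2Q = 0, at Q = 3; min AVC = 39 - 6·3 + 3^2 = $30.
P = $9 lies below min AVC = $30; no output level covers variable cost.
Best response: produce nothing and absorb the $176 fixed cost.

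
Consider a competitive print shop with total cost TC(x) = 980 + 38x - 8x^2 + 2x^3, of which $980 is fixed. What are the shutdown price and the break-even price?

Shutdown price = min AVC. AVC = 38 - 8x + 2x^2, with vertex at x = 2 and minimum $30.
ATC = 980/x + 38 - 8x + 2x^2. Setting dATC/dx = −980/x^2 − 8 + 4x = 0 gives x = 7 (since 4·7^3 − 8·7^2 = 980).
min ATC = 980/7 + 38 − 8·7 + 2·7^2 = $220. That is the break-even price.
For $30 ≤ P < $220 the firm produces at a loss; below $30 it shuts down.

Shutdown price = $30; break-even price = $220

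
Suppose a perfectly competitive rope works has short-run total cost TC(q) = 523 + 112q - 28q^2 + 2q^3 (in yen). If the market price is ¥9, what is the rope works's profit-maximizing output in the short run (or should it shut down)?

From TC, MC = TC'(q) = 112 - 56q + 6q^2 and AVC = VC/q = 112 - 28q + 2q^2.
AVC hits its minimum where MC = AVC, at q = 7, giving min AVC = 112 - 28·7 + 2·7^2 = ¥14.
P = ¥9 lies below min AVC = ¥14; no output level covers variable cost.
Shutting down limits the loss to fixed cost, ¥523.

Shut down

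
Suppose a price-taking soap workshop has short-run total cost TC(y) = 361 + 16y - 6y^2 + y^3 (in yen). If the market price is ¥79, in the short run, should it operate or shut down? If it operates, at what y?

Produce at y = 7

From TC, MC = TC'(y) = 16 - 12y + 3y^2 and AVC = VC/y = 16 - 6y + y^2.
The AVC parabola has its vertex at y = 6/2 = 3, where AVC = 16 - 6·3 + 3^2 = ¥7.
Because ¥79 ≥ ¥7, revenue can cover variable cost; the firm operates.
P = MC gives -63 - 12y + 3y^2 = 0, with roots -3 and 7. Take the larger (rising MC): y* = 7.
Check: AVC at y = 7 is ¥23 ≤ P, so revenue covers variable cost.
Profit = P·y − TC = 79·7 − 522 = ¥31.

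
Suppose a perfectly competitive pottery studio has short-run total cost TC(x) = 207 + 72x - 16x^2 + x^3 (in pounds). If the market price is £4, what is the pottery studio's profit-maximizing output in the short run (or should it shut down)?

Shut down

Strip out fixed cost: VC = 72x - 16x^2 + x^3. Then AVC = 72 - 16x + x^2 and MC = 72 - 32x + 3x^2.
The AVC parabola has its vertex at x = 16/2 = 8, where AVC = 72 - 16·8 + 8^2 = £8.
With P < min AVC (£4 < £8), every unit sold adds to the loss.
Best response: produce nothing and absorb the £207 fixed cost.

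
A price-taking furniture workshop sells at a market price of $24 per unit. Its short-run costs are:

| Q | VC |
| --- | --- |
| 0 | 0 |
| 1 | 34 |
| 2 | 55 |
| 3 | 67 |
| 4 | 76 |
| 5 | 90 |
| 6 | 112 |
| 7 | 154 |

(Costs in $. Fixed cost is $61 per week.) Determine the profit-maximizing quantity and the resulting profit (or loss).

Compute π = P·Q − TC at each output: Q=0: -61; Q=1: -71; Q=2: -68; Q=3: -56; Q=4: -41; Q=5: -31; Q=6: -29; Q=7: -47.
Profit is maximized at Q = 6. AVC there is 112/6 = $18.67 ≤ P, so producing beats shutting down (which would give -$61).

Q = 6; profit = -$29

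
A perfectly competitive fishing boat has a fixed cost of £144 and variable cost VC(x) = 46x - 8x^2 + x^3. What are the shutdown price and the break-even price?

Shutdown price = min AVC. AVC = 46 - 8x + x^2, with vertex at x = 4 and minimum £30.
ATC = 144/x + 46 - 8x + x^2. Setting dATC/dx = −144/x^2 − 8 + 2x = 0 gives x = 6 (since 2·6^3 − 8·6^2 = 144).
min ATC = 144/6 + 46 − 8·6 + 6^2 = £58. That is the break-even price.
For £30 ≤ P < £58 the firm produces at a loss; below £30 it shuts down.

Shutdown price = £30; break-even price = £58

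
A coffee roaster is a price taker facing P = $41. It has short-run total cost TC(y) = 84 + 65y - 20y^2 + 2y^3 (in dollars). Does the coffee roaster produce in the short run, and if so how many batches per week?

Produce at y = 6

Strip out fixed cost: VC = 65y - 20y^2 + 2y^3. Then AVC = 65 - 20y + 2y^2 and MC = 65 - 40y + 6y^2.
AVC hits its minimum where MC = AVC, at y = 5, giving min AVC = 65 - 20·5 + 2·5^2 = $15.
P = $41 exceeds min AVC = $15, so the firm stays open.
P = MC gives 24 - 40y + 6y^2 = 0, with roots 2/3 and 6. Take the larger (rising MC): y* = 6.
Check: AVC at y = 6 is $17 ≤ P, so revenue covers variable cost.
Profit = P·y − TC = 41·6 − 186 = $60.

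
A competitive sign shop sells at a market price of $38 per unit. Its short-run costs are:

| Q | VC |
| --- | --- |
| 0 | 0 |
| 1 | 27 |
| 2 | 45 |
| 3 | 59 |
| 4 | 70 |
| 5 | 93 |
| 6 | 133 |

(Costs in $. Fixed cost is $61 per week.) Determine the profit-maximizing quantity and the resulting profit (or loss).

Compute π = P·Q − TC at each output: Q=0: -61; Q=1: -50; Q=2: -30; Q=3: -6; Q=4: 21; Q=5: 36; Q=6: 34.
Profit is maximized at Q = 5. AVC there is 93/5 = $18.60 ≤ P, so producing beats shutting down (which would give -$61).

Q = 5; profit = $36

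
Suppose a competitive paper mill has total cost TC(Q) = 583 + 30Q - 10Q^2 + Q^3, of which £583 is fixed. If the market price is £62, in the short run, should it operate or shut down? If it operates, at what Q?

Produce at Q = 8

Variable cost is VC = 30Q - 10Q^2 + Q^3, so AVC = VC/Q = 30 - 10Q + Q^2 and MC = dTC/dQ = 30 - 20Q + 3Q^2.
The AVC parabola has its vertex at Q = 10/2 = 5, where AVC = 30 - 10·5 + 5^2 = £5.
Because £62 ≥ £5, revenue can cover variable cost; the firm operates.
Set P = MC: 62 = 30 - 20Q + 3Q^2 → -32 - 20Q + 3Q^2 = 0. The roots are Q = -4/3 and Q = 8; the profit-maximizing output is on the rising part of MC, so Q* = 8.
Check: AVC at Q = 8 is £14 ≤ P, so revenue covers variable cost.
Profit = P·Q − TC = 62·8 − 695 = -£199, a loss, but smaller than the £583 fixed cost the firm would lose by shutting down.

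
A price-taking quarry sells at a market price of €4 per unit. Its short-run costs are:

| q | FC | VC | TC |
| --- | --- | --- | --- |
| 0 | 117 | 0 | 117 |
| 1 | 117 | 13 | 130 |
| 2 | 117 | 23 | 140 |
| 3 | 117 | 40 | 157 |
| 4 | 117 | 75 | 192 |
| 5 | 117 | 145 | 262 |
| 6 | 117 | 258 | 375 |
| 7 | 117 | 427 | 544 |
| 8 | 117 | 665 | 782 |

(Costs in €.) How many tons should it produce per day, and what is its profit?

q = 0 (shut down); profit = -€117

Tabulate TR − TC: q=0: -117; q=1: -126; q=2: -132; q=3: -145; q=4: -176; q=5: -242; q=6: -351; q=7: -516; q=8: -750.
Profit is highest at q = 0. Equivalently, the lowest AVC in the table is 23/2 ≈ €11.50 at q = 2, and P = €4 falls below it — price never covers variable cost, so the firm shuts down and loses only its fixed cost.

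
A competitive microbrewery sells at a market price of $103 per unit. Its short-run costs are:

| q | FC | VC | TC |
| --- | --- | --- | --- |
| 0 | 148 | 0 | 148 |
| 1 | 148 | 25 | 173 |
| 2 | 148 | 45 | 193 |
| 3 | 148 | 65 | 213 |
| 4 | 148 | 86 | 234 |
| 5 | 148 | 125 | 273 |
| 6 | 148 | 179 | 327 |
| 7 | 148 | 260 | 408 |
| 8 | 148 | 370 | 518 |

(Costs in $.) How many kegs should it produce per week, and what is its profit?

q = 7; profit = $313

Profit at each row (π = 103q − TC): q=0: -148; q=1: -70; q=2: 13; q=3: 96; q=4: 178; q=5: 242; q=6: 291; q=7: 313; q=8: 306.
Profit is maximized at q = 7. AVC there is 260/7 = $37.14 ≤ P, so producing beats shutting down (which would give -$148).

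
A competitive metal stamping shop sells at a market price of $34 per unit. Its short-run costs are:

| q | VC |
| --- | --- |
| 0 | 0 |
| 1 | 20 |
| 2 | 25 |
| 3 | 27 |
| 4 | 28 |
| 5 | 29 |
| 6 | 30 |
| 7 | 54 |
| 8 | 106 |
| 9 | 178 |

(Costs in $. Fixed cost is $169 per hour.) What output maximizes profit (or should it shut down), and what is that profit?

Compute π = P·q − TC at each output: q=0: -169; q=1: -155; q=2: -126; q=3: -94; q=4: -61; q=5: -28; q=6: 5; q=7: 15; q=8: -3; q=9: -41.
Profit is maximized at q = 7. AVC there is 54/7 = $7.71 ≤ P, so producing beats shutting down (which would give -$169).

q = 7; profit = $15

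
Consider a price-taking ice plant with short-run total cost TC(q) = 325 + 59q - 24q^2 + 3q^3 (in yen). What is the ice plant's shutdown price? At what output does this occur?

¥11 per unit, at q = 4

The firm shuts down when price falls below the minimum of average variable cost. AVC = VC/q = 59 - 24q + 3q^2.
At the minimum of AVC, MC = AVC. MC = 59 - 48q + 9q^2; setting MC = AVC gives 6q^2 - 24q = 0, so q = 4. min AVC = 11.
So the shutdown price is ¥11.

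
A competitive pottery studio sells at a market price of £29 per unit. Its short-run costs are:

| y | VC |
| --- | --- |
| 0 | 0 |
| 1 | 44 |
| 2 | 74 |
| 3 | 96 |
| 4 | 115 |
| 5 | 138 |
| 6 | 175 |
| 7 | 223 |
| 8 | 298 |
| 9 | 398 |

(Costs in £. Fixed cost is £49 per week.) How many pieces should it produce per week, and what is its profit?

Tabulate TR − TC: y=0: -49; y=1: -64; y=2: -65; y=3: -58; y=4: -48; y=5: -42; y=6: -50; y=7: -69; y=8: -115; y=9: -186.
Profit is maximized at y = 5. AVC there is 138/5 = £27.60 ≤ P, so producing beats shutting down (which would give -£49).

y = 5; profit = -£42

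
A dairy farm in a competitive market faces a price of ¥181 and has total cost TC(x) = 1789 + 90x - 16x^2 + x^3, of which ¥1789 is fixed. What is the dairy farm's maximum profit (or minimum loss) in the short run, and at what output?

Profit = -¥99 at x = 13

AVC = 90 - 16x + x^2; min AVC = ¥26 at x = 8. Since P = ¥181 ≥ min AVC, the firm produces.
With MC = 90 - 32x + 3x^2, P = MC on the upward-sloping part at x* = 13.
TR = 181·13 = 2353. TC = 1789 + 663 = 2452. Profit = 2353 − 2452 = -¥99.
That loss of ¥99 beats the ¥1789 the firm would lose by shutting down; producing recovers ¥1690 of fixed cost.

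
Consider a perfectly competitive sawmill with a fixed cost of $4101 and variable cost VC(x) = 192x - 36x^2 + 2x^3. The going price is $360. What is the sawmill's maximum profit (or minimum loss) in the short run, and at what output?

Profit = -$181 at x = 14

AVC = 192 - 36x + 2x^2; min AVC = $30 at x = 9. Since P = $360 ≥ min AVC, the firm produces.
MC = 192 - 72x + 6x^2. Setting P = MC and taking the root on the rising branch gives x* = 14.
TR = 360·14 = 5040. TC = 4101 + 1120 = 5221. Profit = 5040 − 5221 = -$181.
That loss of $181 beats the $4101 the firm would lose by shutting down; producing recovers $3920 of fixed cost.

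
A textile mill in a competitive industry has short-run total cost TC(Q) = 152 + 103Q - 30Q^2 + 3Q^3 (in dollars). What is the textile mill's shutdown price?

$28 per unit

The shutdown price is the minimum of AVC. VC = 103Q - 30Q^2 + 3Q^3, so AVC = 103 - 30Q + 3Q^2.
dAVC/dQ = -30 + 6Q = 0 gives Q = 5. min AVC = 103 - 30·5 + 3·5^2 = 28.
The firm shuts down for any P below $28.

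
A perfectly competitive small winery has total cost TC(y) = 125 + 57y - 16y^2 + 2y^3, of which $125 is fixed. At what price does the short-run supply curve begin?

$25 per unit

The firm shuts down when price falls below the minimum of average variable cost. AVC = VC/y = 57 - 16y + 2y^2.
dAVC/dy = -16 + 4y = 0 gives y = 4. min AVC = 57 - 16·4 + 2·4^2 = 25.
For P < $25 the firm produces nothing.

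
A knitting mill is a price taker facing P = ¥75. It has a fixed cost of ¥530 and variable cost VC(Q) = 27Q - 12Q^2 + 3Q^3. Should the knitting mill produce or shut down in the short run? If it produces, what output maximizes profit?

From TC, MC = TC'(Q) = 27 - 24Q + 9Q^2 and AVC = VC/Q = 27 - 12Q + 3Q^2.
AVC is minimized where dAVC/dQ = -12 + 6Q = 0, at Q = 2; min AVC = 27 - 12·2 + 3·2^2 = ¥15.
P = ¥75 exceeds min AVC = ¥15, so the firm stays open.
Solving P = MC: -48 - 24Q + 9Q^2 = 0 ⇒ Q = -4/3 or 4. On the upward-sloping branch, Q* = 4.
Check: AVC at Q = 4 is ¥27 ≤ P, so revenue covers variable cost.
Profit = P·Q − TC = 75·4 − 638 = -¥338, a loss, but smaller than the ¥530 fixed cost the firm would lose by shutting down.

Produce at Q = 4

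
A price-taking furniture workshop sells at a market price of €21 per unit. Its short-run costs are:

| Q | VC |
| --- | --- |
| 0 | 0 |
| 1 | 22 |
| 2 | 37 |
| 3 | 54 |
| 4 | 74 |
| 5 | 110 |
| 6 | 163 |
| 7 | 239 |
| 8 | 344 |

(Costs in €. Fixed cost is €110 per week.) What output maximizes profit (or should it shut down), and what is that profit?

Q = 4; profit = -€100

Compute π = P·Q − TC at each output: Q=0: -110; Q=1: -111; Q=2: -105; Q=3: -101; Q=4: -100; Q=5: -115; Q=6: -147; Q=7: -202; Q=8: -286.
Profit is maximized at Q = 4. AVC there is 74/4 = €18.50 ≤ P, so producing beats shutting down (which would give -€110).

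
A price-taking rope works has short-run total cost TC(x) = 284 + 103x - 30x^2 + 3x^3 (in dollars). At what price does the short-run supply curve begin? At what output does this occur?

$28 per unit, at x = 5

The firm shuts down when price falls below the minimum of average variable cost. AVC = VC/x = 103 - 30x + 3x^2.
dAVC/dx = -30 + 6x = 0 gives x = 5. min AVC = 103 - 30·5 + 3·5^2 = 28.
So the shutdown price is $28.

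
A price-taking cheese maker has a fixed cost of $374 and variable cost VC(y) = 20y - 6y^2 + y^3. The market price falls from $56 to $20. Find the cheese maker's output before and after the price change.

AVC = 20 - 6y + y^2, minimized at y = 3 where min AVC = $11. MC = 20 - 12y + 3y^2.
At P = $56 ≥ min AVC, set P = MC on the rising branch: y = 6.
At P = $20 ≥ min AVC, set P = MC: y = 4. The firm stays open but cuts output.

Output falls from 6 to 4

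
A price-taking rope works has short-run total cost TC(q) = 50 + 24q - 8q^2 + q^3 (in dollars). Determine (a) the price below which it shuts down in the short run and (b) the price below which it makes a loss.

Shutdown price = min AVC. AVC = 24 - 8q + q^2, with vertex at q = 4 and minimum $8.
ATC = 50/q + 24 - 8q + q^2. Setting dATC/dq = −50/q^2 − 8 + 2q = 0 gives q = 5 (since 2·5^3 − 8·5^2 = 50).
min ATC = 50/5 + 24 − 8·5 + 5^2 = $19. That is the break-even price.
For $8 ≤ P < $19 the firm produces at a loss; below $8 it shuts down.

Shutdown price = $8; break-even price = $19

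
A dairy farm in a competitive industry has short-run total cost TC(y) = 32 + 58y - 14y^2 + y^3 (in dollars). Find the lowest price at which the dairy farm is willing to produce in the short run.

The shutdown price is the minimum of AVC. VC = 58y - 14y^2 + y^3, so AVC = 58 - 14y + y^2.
At the minimum of AVC, MC = AVC. MC = 58 - 28y + 3y^2; setting MC = AVC gives 2y^2 - 14y = 0, so y = 7. min AVC = 9.
The firm shuts down for any P below $9.

$9 per unit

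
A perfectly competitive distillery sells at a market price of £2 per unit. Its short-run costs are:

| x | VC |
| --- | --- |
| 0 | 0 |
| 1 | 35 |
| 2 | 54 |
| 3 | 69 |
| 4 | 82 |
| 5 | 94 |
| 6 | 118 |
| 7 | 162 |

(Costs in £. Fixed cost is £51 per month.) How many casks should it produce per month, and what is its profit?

x = 0 (shut down); profit = -£51

Tabulate TR − TC: x=0: -51; x=1: -84; x=2: -101; x=3: -114; x=4: -125; x=5: -135; x=6: -157; x=7: -199.
Profit is highest at x = 0. Equivalently, the lowest AVC in the table is 94/5 ≈ £18.80 at x = 5, and P = £2 falls below it — price never covers variable cost, so the firm shuts down and loses only its fixed cost.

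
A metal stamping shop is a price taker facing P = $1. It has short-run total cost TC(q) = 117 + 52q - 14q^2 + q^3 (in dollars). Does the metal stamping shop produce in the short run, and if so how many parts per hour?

Variable cost is VC = 52q - 14q^2 + q^3, so AVC = VC/q = 52 - 14q + q^2 and MC = dTC/dq = 52 - 28q + 3q^2.
AVC hits its minimum where MC = AVC, at q = 7, giving min AVC = 52 - 14·7 + 7^2 = $3.
Since P = $1 < min AVC = $3, price fails to cover variable cost at any output.
The firm minimizes its loss by shutting down and losing only its fixed cost of $117.

Shut down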